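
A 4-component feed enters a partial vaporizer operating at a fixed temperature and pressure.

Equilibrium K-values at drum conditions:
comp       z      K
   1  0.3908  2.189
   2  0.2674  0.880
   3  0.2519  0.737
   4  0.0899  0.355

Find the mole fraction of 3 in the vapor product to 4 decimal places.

y_3 = 0.2349

Let ψ = V/F and solve Σ zᵢ(Kᵢ−1)/(1+ψ(Kᵢ−1)) = 0.
Feasibility: ΣzᵢKᵢ = 1.3083, Σzᵢ/Kᵢ = 1.0774 — both > 1, two phases present.
Newton–Raphson from ψ = 0.5:
  ψ = 0.5000: g = 0.09541, g' = -0.3262 → ψ = 0.7925
  ψ = 0.7925: g = 0.00148, g' = -0.3355 → ψ = 0.7969
Converged at ψ = 0.7968.
Compositions from xᵢ = zᵢ/(1+ψ(Kᵢ−1)), yᵢ = Kᵢxᵢ:
  1: x = 0.2007, y = 0.4393
  2: x = 0.2957, y = 0.2602
  3: x = 0.3187, y = 0.2349
  4: x = 0.1850, y = 0.0657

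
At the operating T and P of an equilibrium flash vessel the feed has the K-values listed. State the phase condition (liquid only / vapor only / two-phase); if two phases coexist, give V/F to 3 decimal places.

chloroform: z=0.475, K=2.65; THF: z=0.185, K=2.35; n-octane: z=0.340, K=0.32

two-phase, V/F = 0.753

ΣzᵢKᵢ = 1.802; Σzᵢ/Kᵢ = 1.320.
Both exceed 1, so a two-phase solution exists.
Newton iteration, ψ⁰ = 0.5:
  ψ = 0.500: g = 0.2283, g' = -0.869 → ψ = 0.763
  ψ = 0.763: g = -0.0101, g' = -1.014 → ψ = 0.753
Converged at ψ = 0.753.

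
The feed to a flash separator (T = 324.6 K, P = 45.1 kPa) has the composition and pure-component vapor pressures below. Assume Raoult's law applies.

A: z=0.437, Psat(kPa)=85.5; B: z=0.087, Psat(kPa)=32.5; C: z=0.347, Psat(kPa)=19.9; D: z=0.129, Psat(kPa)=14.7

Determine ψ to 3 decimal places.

ψ = 0.174

Raoult's law: Kᵢ = Pᵢˢᵃᵗ/P = Pᵢˢᵃᵗ/45.1.
  K_A = 85.5/45.1 = 1.89579, K_B = 32.5/45.1 = 0.72062, K_C = 19.9/45.1 = 0.44124, K_D = 14.7/45.1 = 0.32594
Newton iteration, ψ⁰ = 0.64:
  ψ = 0.640: g = -0.2355, g' = -0.596 → ψ = 0.245
  ψ = 0.245: g = -0.0336, g' = -0.473 → ψ = 0.173
  ψ = 0.173: g = 0.0001, g' = -0.478 → ψ = 0.174
Converged at ψ = 0.174.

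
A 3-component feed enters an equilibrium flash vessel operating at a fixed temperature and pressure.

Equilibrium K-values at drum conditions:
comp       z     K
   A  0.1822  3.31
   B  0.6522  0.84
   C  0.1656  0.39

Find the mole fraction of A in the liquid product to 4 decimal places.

x_A = 0.1027

Iterate (Newton) starting at β = 0.5:
  β = 0.5000: g = -0.06347, g' = -0.3566 → β = 0.3220
  β = 0.3220: g = 0.00561, g' = -0.4337 → β = 0.3350
  β = 0.3350: g = 0.00006, g' = -0.4250 → β = 0.3351
Converged at β = 0.3351.
Compositions from xᵢ = zᵢ/(1+β(Kᵢ−1)), yᵢ = Kᵢxᵢ:
  A: x = 0.1027, y = 0.3399
  B: x = 0.6892, y = 0.5789
  C: x = 0.2081, y = 0.0812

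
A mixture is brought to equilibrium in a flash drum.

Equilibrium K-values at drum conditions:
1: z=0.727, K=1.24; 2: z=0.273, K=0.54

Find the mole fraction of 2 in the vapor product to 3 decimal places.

y_2 = 0.185

Binary case is linear: z₁(K₁−1)(1+ψ(K₂−1)) + z₂(K₂−1)(1+ψ(K₁−1)) = 0
⇒ ψ = [z₁(K₁−1)+z₂(K₂−1)] / [−(K₁−1)(K₂−1)] = 0.0489/0.1104 = 0.443
Compositions from xᵢ = zᵢ/(1+ψ(Kᵢ−1)), yᵢ = Kᵢxᵢ:
  1: x = 0.657, y = 0.815
  2: x = 0.343, y = 0.185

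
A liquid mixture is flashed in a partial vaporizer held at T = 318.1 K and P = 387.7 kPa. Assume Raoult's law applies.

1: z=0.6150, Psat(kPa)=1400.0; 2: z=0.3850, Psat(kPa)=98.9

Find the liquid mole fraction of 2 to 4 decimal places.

Raoult's law: Kᵢ = Pᵢˢᵃᵗ/P = Pᵢˢᵃᵗ/387.7.
  K_1 = 1400.0/387.7 = 3.611039, K_2 = 98.9/387.7 = 0.255094
Rachford–Rice: g(V/F) = Σ zᵢ(Kᵢ−1)/(1+V/F(Kᵢ−1)) = 0.
Feasibility: ΣzᵢKᵢ = 2.3190, Σzᵢ/Kᵢ = 1.6796 — both > 1, two phases present.
Iterate (Newton) starting at V/F = 0.5:
  V/F = 0.5000: g = 0.23950, g' = -1.3313 → V/F = 0.6799
  V/F = 0.6799: g = -0.00248, g' = -1.4214 → V/F = 0.6782
Converged at V/F = 0.6782.
Compositions from xᵢ = zᵢ/(1+V/F(Kᵢ−1)), yᵢ = Kᵢxᵢ:
  1: x = 0.2220, y = 0.8015
  2: x = 0.7780, y = 0.1985

x_2 = 0.7780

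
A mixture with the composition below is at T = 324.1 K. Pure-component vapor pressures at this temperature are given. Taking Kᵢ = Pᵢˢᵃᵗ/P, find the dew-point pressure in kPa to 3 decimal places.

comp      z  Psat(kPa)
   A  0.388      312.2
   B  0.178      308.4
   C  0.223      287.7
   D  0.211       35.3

Pdew = 116.653 kPa

At the dew point ψ → 1, so Σzᵢ/Kᵢ = 1 with Kᵢ = Pᵢˢᵃᵗ/P ⇒ 1/P = Σzᵢ/Pᵢˢᵃᵗ.
1/P = 0.388/312.2 + 0.178/308.4 + 0.223/287.7 + 0.211/35.3 = 0.008572 ⇒ P = 116.653 kPa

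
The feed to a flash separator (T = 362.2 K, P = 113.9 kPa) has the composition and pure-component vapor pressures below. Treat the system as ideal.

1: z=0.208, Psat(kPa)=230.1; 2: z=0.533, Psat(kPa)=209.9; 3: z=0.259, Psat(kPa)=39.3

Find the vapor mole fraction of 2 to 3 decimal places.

Raoult's law: Kᵢ = Pᵢˢᵃᵗ/P = Pᵢˢᵃᵗ/113.9.
  K_1 = 230.1/113.9 = 2.02019, K_2 = 209.9/113.9 = 1.84284, K_3 = 39.3/113.9 = 0.34504
Let β = V/F and solve Σ zᵢ(Kᵢ−1)/(1+β(Kᵢ−1)) = 0.
g(0) = ΣzᵢKᵢ − 1 = 0.492 and g(1) = 1 − Σzᵢ/Kᵢ = -0.143, so a root lies in (0, 1).
Newton–Raphson from β = 0.5:
  β = 0.500: g = 0.2043, g' = -0.528 → β = 0.887
  β = 0.887: g = -0.0364, g' = -0.816 → β = 0.842
  β = 0.842: g = -0.0016, g' = -0.745 → β = 0.840
Converged at β = 0.840.
Compositions from xᵢ = zᵢ/(1+β(Kᵢ−1)), yᵢ = Kᵢxᵢ:
  1: x = 0.112, y = 0.226
  2: x = 0.312, y = 0.575
  3: x = 0.576, y = 0.199

y_2 = 0.575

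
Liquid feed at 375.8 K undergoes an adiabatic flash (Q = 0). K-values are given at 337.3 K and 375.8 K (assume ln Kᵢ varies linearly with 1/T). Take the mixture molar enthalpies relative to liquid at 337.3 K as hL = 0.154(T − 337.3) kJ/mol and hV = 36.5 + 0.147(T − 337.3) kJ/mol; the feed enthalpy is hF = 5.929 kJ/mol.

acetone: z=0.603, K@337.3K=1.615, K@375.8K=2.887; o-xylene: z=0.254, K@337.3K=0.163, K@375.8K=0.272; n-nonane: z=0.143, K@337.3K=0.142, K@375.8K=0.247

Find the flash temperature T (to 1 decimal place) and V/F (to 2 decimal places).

Adiabatic flash: solve Rachford–Rice at each trial T, then check hF = ψ·hV(T) + (1−ψ)·hL(T).
  T = 337.3 K: K = (1.615, 0.163, 0.142), RR gives ψ = 0.068, H_out = 2.498 kJ/mol
  T = 375.8 K: K = (2.887, 0.272, 0.247), RR gives ψ = 0.608, H_out = 27.943 kJ/mol
  T = 356.6 K: K = (2.195, 0.214, 0.190), RR gives ψ = 0.426, H_out = 18.478 kJ/mol
  T = 347.0 K: K = (1.892, 0.187, 0.165), RR gives ψ = 0.290, H_out = 12.056 kJ/mol
  T = 342.1 K: K = (1.749, 0.175, 0.153), RR gives ψ = 0.194, H_out = 7.802 kJ/mol
  T = 339.7 K: K = (1.681, 0.169, 0.148), RR gives ψ = 0.136, H_out = 5.327 kJ/mol
Linear interpolation between T = 339.7 (H_out = 5.327) and T = 342.1 (H_out = 7.802) on hF = 5.929 gives T ≈ 340.3 K, at which ψ = 0.15.

T = 340.3 K, V/F = 0.15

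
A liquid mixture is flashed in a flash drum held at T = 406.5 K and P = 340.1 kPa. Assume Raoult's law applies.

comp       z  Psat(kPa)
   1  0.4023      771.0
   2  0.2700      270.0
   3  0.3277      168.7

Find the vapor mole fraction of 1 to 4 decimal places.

y_1 = 0.5284

Raoult's law: Kᵢ = Pᵢˢᵃᵗ/P = Pᵢˢᵃᵗ/340.1.
  K_1 = 771.0/340.1 = 2.266980, K_2 = 270.0/340.1 = 0.793884, K_3 = 168.7/340.1 = 0.496031
Rachford–Rice: g(V/F) = Σ zᵢ(Kᵢ−1)/(1+V/F(Kᵢ−1)) = 0.
g(0) = ΣzᵢKᵢ − 1 = 0.2889 and g(1) = 1 − Σzᵢ/Kᵢ = -0.1782, so a root lies in (0, 1).
Newton–Raphson from V/F = 0.5:
  V/F = 0.5000: g = 0.02920, g' = -0.4050 → V/F = 0.5721
  V/F = 0.5721: g = 0.00036, g' = -0.3961 → V/F = 0.5730
Converged at V/F = 0.5730.
Compositions from xᵢ = zᵢ/(1+V/F(Kᵢ−1)), yᵢ = Kᵢxᵢ:
  1: x = 0.2331, y = 0.5284
  2: x = 0.3062, y = 0.2431
  3: x = 0.4608, y = 0.2285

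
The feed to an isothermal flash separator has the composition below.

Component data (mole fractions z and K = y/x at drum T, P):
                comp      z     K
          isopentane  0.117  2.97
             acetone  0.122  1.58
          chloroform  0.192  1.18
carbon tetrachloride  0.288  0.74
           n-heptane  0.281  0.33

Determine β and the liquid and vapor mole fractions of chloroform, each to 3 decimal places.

Material balance + equilibrium reduce to Σ zᵢ(Kᵢ−1)/(1+β(Kᵢ−1)) = 0.
g(0) = ΣzᵢKᵢ − 1 = 0.073 and g(1) = 1 − Σzᵢ/Kᵢ = -0.520, so a root lies in (0, 1).
Newton iteration, β⁰ = 0.5:
  β = 0.500: g = -0.1665, g' = -0.456 → β = 0.135
  β = 0.135: g = -0.0031, g' = -0.498 → β = 0.129
Converged at β = 0.129.
Compositions from xᵢ = zᵢ/(1+β(Kᵢ−1)), yᵢ = Kᵢxᵢ:
  isopentane: x = 0.093, y = 0.277
  acetone: x = 0.114, y = 0.179
  chloroform: x = 0.188, y = 0.221
  carbon tetrachloride: x = 0.298, y = 0.220
  n-heptane: x = 0.308, y = 0.101

β = 0.129, x_chloroform = 0.188, y_chloroform = 0.221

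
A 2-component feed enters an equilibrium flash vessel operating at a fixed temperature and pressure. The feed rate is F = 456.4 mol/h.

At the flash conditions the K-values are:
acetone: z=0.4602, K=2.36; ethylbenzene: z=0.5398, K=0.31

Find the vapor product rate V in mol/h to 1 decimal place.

V = 123.2 mol/h

Material balance + equilibrium reduce to Σ zᵢ(Kᵢ−1)/(1+ψ(Kᵢ−1)) = 0.
Check two-phase: ΣzᵢKᵢ = 1.2534 > 1 and Σzᵢ/Kᵢ = 1.9363 > 1, so g(0) = 0.2534 > 0 and g(1) = -0.9363 < 0.
Binary case is linear: z₁(K₁−1)(1+ψ(K₂−1)) + z₂(K₂−1)(1+ψ(K₁−1)) = 0
⇒ ψ = [z₁(K₁−1)+z₂(K₂−1)] / [−(K₁−1)(K₂−1)] = 0.25341/0.93840 = 0.2700
Then V = ψ·F = 0.2700·456.4 = 123.2 mol/h and L = F − V = 333.2 mol/h.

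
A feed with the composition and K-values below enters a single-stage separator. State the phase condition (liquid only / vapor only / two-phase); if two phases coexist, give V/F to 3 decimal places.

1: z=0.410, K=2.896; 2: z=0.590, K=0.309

ΣzᵢKᵢ = 1.370; Σzᵢ/Kᵢ = 2.051.
Both exceed 1, so a two-phase solution exists.
Material balance + equilibrium reduce to Σ zᵢ(Kᵢ−1)/(1+ψ(Kᵢ−1)) = 0.
Binary case is linear: z₁(K₁−1)(1+ψ(K₂−1)) + z₂(K₂−1)(1+ψ(K₁−1)) = 0
⇒ ψ = [z₁(K₁−1)+z₂(K₂−1)] / [−(K₁−1)(K₂−1)] = 0.3697/1.3101 = 0.282

two-phase, V/F = 0.282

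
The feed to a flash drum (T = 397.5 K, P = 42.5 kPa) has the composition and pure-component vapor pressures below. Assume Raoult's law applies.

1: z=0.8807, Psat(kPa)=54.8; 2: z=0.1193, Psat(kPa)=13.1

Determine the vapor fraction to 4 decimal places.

ψ = 0.8609

Raoult's law: Kᵢ = Pᵢˢᵃᵗ/P = Pᵢˢᵃᵗ/42.5.
  K_1 = 54.8/42.5 = 1.289412, K_2 = 13.1/42.5 = 0.308235
Material balance + equilibrium reduce to Σ zᵢ(Kᵢ−1)/(1+ψ(Kᵢ−1)) = 0.
Feasibility: ΣzᵢKᵢ = 1.1724, Σzᵢ/Kᵢ = 1.0701 — both > 1, two phases present.
Newton iteration, ψ⁰ = 0.5:
  ψ = 0.5000: g = 0.09650, g' = -0.1897 → ψ = 1.0000
  ψ = 1.0000: g = -0.07007, g' = -0.6453 → ψ = 0.8914
  ψ = 0.8914: g = -0.01266, g' = -0.4351 → ψ = 0.8623
  ψ = 0.8623: g = -0.00056, g' = -0.3979 → ψ = 0.8609
Converged at ψ = 0.8609.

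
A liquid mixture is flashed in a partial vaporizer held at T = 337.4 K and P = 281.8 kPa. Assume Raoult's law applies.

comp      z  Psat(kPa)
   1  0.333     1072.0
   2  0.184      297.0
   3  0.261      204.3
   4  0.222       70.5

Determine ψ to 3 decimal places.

Raoult's law: Kᵢ = Pᵢˢᵃᵗ/P = Pᵢˢᵃᵗ/281.8.
  K_1 = 1072.0/281.8 = 3.80412, K_2 = 297.0/281.8 = 1.05394, K_3 = 204.3/281.8 = 0.72498, K_4 = 70.5/281.8 = 0.25018
Iterate (Newton) starting at ψ = 0.54:
  ψ = 0.540: g = 0.0170, g' = -0.794 → ψ = 0.561
Converged at ψ = 0.561.

ψ = 0.561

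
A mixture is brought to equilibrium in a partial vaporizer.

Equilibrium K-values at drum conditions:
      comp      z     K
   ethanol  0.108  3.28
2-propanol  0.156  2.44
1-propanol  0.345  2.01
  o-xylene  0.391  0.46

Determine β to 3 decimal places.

Material balance + equilibrium reduce to Σ zᵢ(Kᵢ−1)/(1+β(Kᵢ−1)) = 0.
g(0) = ΣzᵢKᵢ − 1 = 0.608 and g(1) = 1 − Σzᵢ/Kᵢ = -0.119, so a root lies in (0, 1).
Newton–Raphson from β = 0.5:
  β = 0.500: g = 0.1880, g' = -0.601 → β = 0.813
  β = 0.813: g = 0.0050, g' = -0.606 → β = 0.821
Converged at β = 0.821.

β = 0.821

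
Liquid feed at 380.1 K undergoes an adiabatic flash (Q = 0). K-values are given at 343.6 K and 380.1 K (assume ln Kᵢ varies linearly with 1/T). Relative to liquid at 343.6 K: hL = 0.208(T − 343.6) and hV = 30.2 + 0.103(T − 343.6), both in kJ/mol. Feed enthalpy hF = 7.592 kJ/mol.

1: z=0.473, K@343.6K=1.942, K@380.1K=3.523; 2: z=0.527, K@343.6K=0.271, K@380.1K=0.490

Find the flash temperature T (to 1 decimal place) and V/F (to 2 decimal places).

T = 349.3 K, V/F = 0.22

Adiabatic flash: solve Rachford–Rice at each trial T, then check hF = ψ·hV(T) + (1−ψ)·hL(T).
  T = 343.6 K: K = (1.942, 0.271), RR gives ψ = 0.089, H_out = 2.699 kJ/mol
  T = 380.1 K: K = (3.523, 0.490), RR gives ψ = 0.719, H_out = 26.539 kJ/mol
  T = 361.9 K: K = (2.657, 0.370), RR gives ψ = 0.433, H_out = 16.052 kJ/mol
  T = 352.8 K: K = (2.283, 0.318), RR gives ψ = 0.283, H_out = 10.189 kJ/mol
  T = 348.2 K: K = (2.108, 0.294), RR gives ψ = 0.194, H_out = 6.730 kJ/mol
  T = 350.5 K: K = (2.194, 0.306), RR gives ψ = 0.240, H_out = 8.517 kJ/mol
Linear interpolation between T = 348.2 (H_out = 6.730) and T = 350.5 (H_out = 8.517) on hF = 7.592 gives T ≈ 349.3 K, at which ψ = 0.22.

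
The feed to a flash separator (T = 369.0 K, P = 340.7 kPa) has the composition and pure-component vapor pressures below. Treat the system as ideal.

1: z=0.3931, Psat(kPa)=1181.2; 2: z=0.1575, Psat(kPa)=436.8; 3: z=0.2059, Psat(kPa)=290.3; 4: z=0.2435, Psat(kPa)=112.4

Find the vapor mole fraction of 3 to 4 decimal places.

y_3 = 0.1980

Raoult's law: Kᵢ = Pᵢˢᵃᵗ/P = Pᵢˢᵃᵗ/340.7.
  K_1 = 1181.2/340.7 = 3.466980, K_2 = 436.8/340.7 = 1.282066, K_3 = 290.3/340.7 = 0.852069, K_4 = 112.4/340.7 = 0.329909
Newton iteration, V/F⁰ = 0.33:
  V/F = 0.3300: g = 0.33370, g' = -0.9227 → V/F = 0.6917
  V/F = 0.6917: g = 0.05745, g' = -0.7208 → V/F = 0.7714
  V/F = 0.7714: g = -0.00158, g' = -0.7665 → V/F = 0.7693
Converged at V/F = 0.7693.
Compositions from xᵢ = zᵢ/(1+V/F(Kᵢ−1)), yᵢ = Kᵢxᵢ:
  1: x = 0.1357, y = 0.4703
  2: x = 0.1294, y = 0.1659
  3: x = 0.2323, y = 0.1980
  4: x = 0.5026, y = 0.1658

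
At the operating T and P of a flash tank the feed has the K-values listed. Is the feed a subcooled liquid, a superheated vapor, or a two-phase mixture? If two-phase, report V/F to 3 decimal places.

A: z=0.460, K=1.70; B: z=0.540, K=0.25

ΣzᵢKᵢ = 0.917; Σzᵢ/Kᵢ = 2.431.
Since ΣzᵢKᵢ < 1 the mixture is below its bubble point — single liquid phase.

subcooled liquid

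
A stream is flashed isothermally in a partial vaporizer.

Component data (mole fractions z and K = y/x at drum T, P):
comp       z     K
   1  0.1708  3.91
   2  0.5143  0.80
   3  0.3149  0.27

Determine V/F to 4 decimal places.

Rachford–Rice: g(V/F) = Σ zᵢ(Kᵢ−1)/(1+V/F(Kᵢ−1)) = 0.
Check two-phase: ΣzᵢKᵢ = 1.1643 > 1 and Σzᵢ/Kᵢ = 1.8529 > 1, so g(0) = 0.1643 > 0 and g(1) = -0.8529 < 0.
Newton iteration, V/F⁰ = 0.68:
  V/F = 0.6800: g = -0.40866, g' = -0.8522 → V/F = 0.2005
  V/F = 0.2005: g = -0.06255, g' = -0.8295 → V/F = 0.1251
  V/F = 0.1251: g = 0.00592, g' = -1.0023 → V/F = 0.1310
Converged at V/F = 0.1310.

V/F = 0.1310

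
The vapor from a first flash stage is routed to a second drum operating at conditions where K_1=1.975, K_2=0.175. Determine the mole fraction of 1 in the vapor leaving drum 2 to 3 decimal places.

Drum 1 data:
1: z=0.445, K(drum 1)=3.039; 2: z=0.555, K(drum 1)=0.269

y_1 (drum 2) = 0.905

Drum 1:
Material balance + equilibrium reduce to Σ zᵢ(Kᵢ−1)/(1+ψ₁(Kᵢ−1)) = 0.
Check two-phase: ΣzᵢKᵢ = 1.502 > 1 and Σzᵢ/Kᵢ = 2.210 > 1, so g(0) = 0.502 > 0 and g(1) = -1.210 < 0.
Binary case is linear: z₁(K₁−1)(1+ψ₁(K₂−1)) + z₂(K₂−1)(1+ψ₁(K₁−1)) = 0
⇒ ψ₁ = [z₁(K₁−1)+z₂(K₂−1)] / [−(K₁−1)(K₂−1)] = 0.5017/1.4905 = 0.337
Drum-1 compositions:
  1: x = 0.264, y = 0.802
  2: x = 0.736, y = 0.198
Drum-2 feed = drum-1 vapor: z₂ = (0.8020, 0.1980).
Drum 2:
Let ψ₂ = V/F and solve Σ zᵢ(Kᵢ−1)/(1+ψ₂(Kᵢ−1)) = 0.
Feasibility: ΣzᵢKᵢ = 1.619, Σzᵢ/Kᵢ = 1.538 — both > 1, two phases present.
Iterate (Newton) starting at ψ₂ = 0.44:
  ψ₂ = 0.440: g = 0.2907, g' = -0.705 → ψ₂ = 0.852
  ψ₂ = 0.852: g = -0.1229, g' = -1.755 → ψ₂ = 0.782
  ψ₂ = 0.782: g = -0.0168, g' = -1.316 → ψ₂ = 0.769
Converged at ψ₂ = 0.769.
  1: x = 0.458, y = 0.905
  2: x = 0.542, y = 0.095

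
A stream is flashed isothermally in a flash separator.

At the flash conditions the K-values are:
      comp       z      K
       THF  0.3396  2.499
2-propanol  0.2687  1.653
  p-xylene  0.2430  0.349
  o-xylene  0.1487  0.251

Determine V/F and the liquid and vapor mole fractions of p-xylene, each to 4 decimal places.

Material balance + equilibrium reduce to Σ zᵢ(Kᵢ−1)/(1+V/F(Kᵢ−1)) = 0.
g(0) = ΣzᵢKᵢ − 1 = 0.4150 and g(1) = 1 − Σzᵢ/Kᵢ = -0.5872, so a root lies in (0, 1).
Newton–Raphson from V/F = 0.5:
  V/F = 0.5000: g = 0.01066, g' = -0.7540 → V/F = 0.5141
Converged at V/F = 0.5141.
Compositions from xᵢ = zᵢ/(1+V/F(Kᵢ−1)), yᵢ = Kᵢxᵢ:
  THF: x = 0.1918, y = 0.4793
  2-propanol: x = 0.2012, y = 0.3325
  p-xylene: x = 0.3652, y = 0.1275
  o-xylene: x = 0.2418, y = 0.0607

V/F = 0.5141, x_p-xylene = 0.3652, y_p-xylene = 0.1275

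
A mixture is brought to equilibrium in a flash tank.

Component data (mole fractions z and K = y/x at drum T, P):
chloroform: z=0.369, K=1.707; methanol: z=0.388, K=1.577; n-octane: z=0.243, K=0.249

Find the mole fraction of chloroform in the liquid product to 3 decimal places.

Let ψ = V/F and solve Σ zᵢ(Kᵢ−1)/(1+ψ(Kᵢ−1)) = 0.
Check two-phase: ΣzᵢKᵢ = 1.302 > 1 and Σzᵢ/Kᵢ = 1.438 > 1, so g(0) = 0.302 > 0 and g(1) = -0.438 < 0.
Newton–Raphson from ψ = 0.64:
  ψ = 0.640: g = -0.0083, g' = -0.664 → ψ = 0.628
  ψ = 0.628: g = -0.0001, g' = -0.648 → ψ = 0.627
Converged at ψ = 0.627.
Compositions from xᵢ = zᵢ/(1+ψ(Kᵢ−1)), yᵢ = Kᵢxᵢ:
  chloroform: x = 0.256, y = 0.436
  methanol: x = 0.285, y = 0.449
  n-octane: x = 0.460, y = 0.114

x_chloroform = 0.256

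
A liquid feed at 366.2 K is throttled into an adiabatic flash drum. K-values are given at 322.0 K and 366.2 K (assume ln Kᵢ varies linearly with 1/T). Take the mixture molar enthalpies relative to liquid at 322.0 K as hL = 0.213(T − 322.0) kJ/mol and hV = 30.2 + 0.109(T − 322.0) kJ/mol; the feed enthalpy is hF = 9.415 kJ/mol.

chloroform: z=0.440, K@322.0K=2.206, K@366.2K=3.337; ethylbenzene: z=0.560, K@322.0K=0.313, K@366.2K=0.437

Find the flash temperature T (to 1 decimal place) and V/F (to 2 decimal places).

Adiabatic flash: solve Rachford–Rice at each trial T, then check hF = ψ·hV(T) + (1−ψ)·hL(T).
  T = 322.0 K: K = (2.206, 0.313), RR gives ψ = 0.176, H_out = 5.319 kJ/mol
  T = 366.2 K: K = (3.337, 0.437), RR gives ψ = 0.542, H_out = 23.289 kJ/mol
  T = 344.1 K: K = (2.749, 0.374), RR gives ψ = 0.383, H_out = 15.382 kJ/mol
  T = 333.1 K: K = (2.473, 0.343), RR gives ψ = 0.290, H_out = 10.781 kJ/mol
  T = 327.6 K: K = (2.339, 0.328), RR gives ψ = 0.237, H_out = 8.204 kJ/mol
  T = 330.4 K: K = (2.407, 0.336), RR gives ψ = 0.264, H_out = 9.544 kJ/mol
  T = 329.0 K: K = (2.373, 0.332), RR gives ψ = 0.251, H_out = 8.882 kJ/mol
Linear interpolation between T = 329.0 (H_out = 8.882) and T = 330.4 (H_out = 9.544) on hF = 9.415 gives T ≈ 330.1 K, at which ψ = 0.26.

T = 330.1 K, V/F = 0.26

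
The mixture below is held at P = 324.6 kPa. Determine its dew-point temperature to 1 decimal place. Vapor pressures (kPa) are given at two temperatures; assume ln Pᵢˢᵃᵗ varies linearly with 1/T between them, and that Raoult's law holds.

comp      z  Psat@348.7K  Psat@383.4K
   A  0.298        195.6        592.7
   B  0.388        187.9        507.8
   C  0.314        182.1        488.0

Dew-point temperature: Σzᵢ·P/Pᵢˢᵃᵗ(T) = 1. Interpolate ln Pᵢˢᵃᵗ = aᵢ + bᵢ/T.
  T = 348.7 K: ΣzᵢP/Pᵢˢᵃᵗ = 1.7245
  T = 383.4 K: ΣzᵢP/Pᵢˢᵃᵗ = 0.6201
  T = 366.0 K: ΣzᵢP/Pᵢˢᵃᵗ = 1.0105
  T = 374.7 K: ΣzᵢP/Pᵢˢᵃᵗ = 0.7870
  T = 370.4 K: ΣzᵢP/Pᵢˢᵃᵗ = 0.8892
  T = 368.2 K: ΣzᵢP/Pᵢˢᵃᵗ = 0.9475
Interpolating between 366.0 K and 368.2 K gives T ≈ 366.4 K.

T = 366.4 K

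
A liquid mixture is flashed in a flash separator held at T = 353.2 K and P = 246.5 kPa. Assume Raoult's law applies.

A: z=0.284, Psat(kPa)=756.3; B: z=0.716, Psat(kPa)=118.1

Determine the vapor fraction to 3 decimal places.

Raoult's law: Kᵢ = Pᵢˢᵃᵗ/P = Pᵢˢᵃᵗ/246.5.
  K_A = 756.3/246.5 = 3.06815, K_B = 118.1/246.5 = 0.47911
Let ψ = V/F and solve Σ zᵢ(Kᵢ−1)/(1+ψ(Kᵢ−1)) = 0.
Check two-phase: ΣzᵢKᵢ = 1.214 > 1 and Σzᵢ/Kᵢ = 1.587 > 1, so g(0) = 0.214 > 0 and g(1) = -0.587 < 0.
Binary case is linear: z₁(K₁−1)(1+ψ(K₂−1)) + z₂(K₂−1)(1+ψ(K₁−1)) = 0
⇒ ψ = [z₁(K₁−1)+z₂(K₂−1)] / [−(K₁−1)(K₂−1)] = 0.2144/1.0773 = 0.199

ψ = 0.199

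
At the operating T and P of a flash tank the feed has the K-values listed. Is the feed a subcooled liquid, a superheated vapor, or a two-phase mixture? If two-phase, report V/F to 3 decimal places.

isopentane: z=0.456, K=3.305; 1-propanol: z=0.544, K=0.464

two-phase, V/F = 0.615

ΣzᵢKᵢ = 1.759; Σzᵢ/Kᵢ = 1.310.
Both exceed 1, so a two-phase solution exists.
Let ψ = V/F and solve Σ zᵢ(Kᵢ−1)/(1+ψ(Kᵢ−1)) = 0.
Binary case is linear: z₁(K₁−1)(1+ψ(K₂−1)) + z₂(K₂−1)(1+ψ(K₁−1)) = 0
⇒ ψ = [z₁(K₁−1)+z₂(K₂−1)] / [−(K₁−1)(K₂−1)] = 0.7595/1.2355 = 0.615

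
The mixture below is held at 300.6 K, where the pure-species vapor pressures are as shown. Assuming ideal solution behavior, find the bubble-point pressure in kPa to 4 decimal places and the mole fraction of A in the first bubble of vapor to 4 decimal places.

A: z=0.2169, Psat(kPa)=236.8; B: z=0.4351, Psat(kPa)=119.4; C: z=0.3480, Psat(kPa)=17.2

At the bubble point ψ → 0, so ΣzᵢKᵢ = 1 with Kᵢ = Pᵢˢᵃᵗ/P ⇒ P = ΣzᵢPᵢˢᵃᵗ.
P = 0.2169·236.8 + 0.4351·119.4 + 0.3480·17.2 = 109.2985 kPa
yᵢ = zᵢPᵢˢᵃᵗ/P ⇒ y_A = 0.2169·236.8/109.2985 = 0.4699

Pbub = 109.2985 kPa, y_A = 0.4699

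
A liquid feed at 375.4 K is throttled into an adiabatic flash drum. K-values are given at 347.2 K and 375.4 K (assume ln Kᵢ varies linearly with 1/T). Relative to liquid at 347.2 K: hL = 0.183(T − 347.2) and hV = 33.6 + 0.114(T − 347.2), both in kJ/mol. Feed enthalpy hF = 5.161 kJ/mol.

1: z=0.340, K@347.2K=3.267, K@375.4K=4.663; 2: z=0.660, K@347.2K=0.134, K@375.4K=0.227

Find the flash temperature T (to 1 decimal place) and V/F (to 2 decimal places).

Adiabatic flash: solve Rachford–Rice at each trial T, then check hF = ψ·hV(T) + (1−ψ)·hL(T).
  T = 347.2 K: K = (3.267, 0.134), RR gives ψ = 0.101, H_out = 3.410 kJ/mol
  T = 375.4 K: K = (4.663, 0.227), RR gives ψ = 0.260, H_out = 13.380 kJ/mol
  T = 361.3 K: K = (3.930, 0.176), RR gives ψ = 0.187, H_out = 8.698 kJ/mol
  T = 354.2 K: K = (3.588, 0.154), RR gives ψ = 0.147, H_out = 6.142 kJ/mol
  T = 350.7 K: K = (3.425, 0.144), RR gives ψ = 0.125, H_out = 4.808 kJ/mol
  T = 352.4 K: K = (3.503, 0.149), RR gives ψ = 0.136, H_out = 5.463 kJ/mol
Linear interpolation between T = 350.7 (H_out = 4.808) and T = 352.4 (H_out = 5.463) on hF = 5.161 gives T ≈ 351.6 K, at which ψ = 0.13.

T = 351.6 K, V/F = 0.13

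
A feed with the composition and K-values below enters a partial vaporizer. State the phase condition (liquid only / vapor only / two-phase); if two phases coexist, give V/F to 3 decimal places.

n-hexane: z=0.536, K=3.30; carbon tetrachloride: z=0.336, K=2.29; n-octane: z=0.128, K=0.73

vapor only

ΣzᵢKᵢ = 2.632; Σzᵢ/Kᵢ = 0.484.
Since Σzᵢ/Kᵢ < 1 the mixture is above its dew point — single vapor phase.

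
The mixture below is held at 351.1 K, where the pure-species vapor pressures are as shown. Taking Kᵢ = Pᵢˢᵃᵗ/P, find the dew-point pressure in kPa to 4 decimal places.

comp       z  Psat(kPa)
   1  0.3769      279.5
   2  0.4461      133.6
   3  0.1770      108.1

Pdew = 158.1047 kPa

At the dew point ψ → 1, so Σzᵢ/Kᵢ = 1 with Kᵢ = Pᵢˢᵃᵗ/P ⇒ 1/P = Σzᵢ/Pᵢˢᵃᵗ.
1/P = 0.3769/279.5 + 0.4461/133.6 + 0.1770/108.1 = 0.0063249 ⇒ P = 158.1047 kPa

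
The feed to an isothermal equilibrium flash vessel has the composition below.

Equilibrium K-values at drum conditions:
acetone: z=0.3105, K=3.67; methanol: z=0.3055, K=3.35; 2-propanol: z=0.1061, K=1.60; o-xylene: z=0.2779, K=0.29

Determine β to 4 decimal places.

Rachford–Rice: g(β) = Σ zᵢ(Kᵢ−1)/(1+β(Kᵢ−1)) = 0.
Check two-phase: ΣzᵢKᵢ = 2.4133 > 1 and Σzᵢ/Kᵢ = 1.2004 > 1, so g(0) = 1.4133 > 0 and g(1) = -0.2004 < 0.
Newton iteration, β⁰ = 0.5:
  β = 0.5000: g = 0.42819, g' = -1.1220 → β = 0.8816
  β = 0.8816: g = -0.00500, g' = -1.3933 → β = 0.8781
  β = 0.8781: g = -0.00002, g' = -1.3819 → β = 0.8780
Converged at β = 0.8780.

β = 0.8780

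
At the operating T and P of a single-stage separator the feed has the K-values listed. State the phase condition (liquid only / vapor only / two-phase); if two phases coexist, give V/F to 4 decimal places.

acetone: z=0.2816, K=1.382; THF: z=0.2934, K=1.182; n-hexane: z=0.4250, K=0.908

vapor only

ΣzᵢKᵢ = 1.1219; Σzᵢ/Kᵢ = 0.9200.
Since Σzᵢ/Kᵢ < 1 the mixture is above its dew point — single vapor phase.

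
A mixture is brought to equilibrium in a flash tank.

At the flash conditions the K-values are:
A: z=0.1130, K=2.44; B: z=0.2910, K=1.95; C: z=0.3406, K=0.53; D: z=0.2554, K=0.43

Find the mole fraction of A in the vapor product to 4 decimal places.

Newton–Raphson from ψ = 0.62:
  ψ = 0.6200: g = -0.19111, g' = -0.5177 → ψ = 0.2509
  ψ = 0.2509: g = -0.00857, g' = -0.5074 → ψ = 0.2340
  ψ = 0.2340: g = 0.00004, g' = -0.5123 → ψ = 0.2341
Converged at ψ = 0.2341.
Compositions from xᵢ = zᵢ/(1+ψ(Kᵢ−1)), yᵢ = Kᵢxᵢ:
  A: x = 0.0845, y = 0.2062
  B: x = 0.2381, y = 0.4642
  C: x = 0.3827, y = 0.2028
  D: x = 0.2947, y = 0.1267

y_A = 0.2062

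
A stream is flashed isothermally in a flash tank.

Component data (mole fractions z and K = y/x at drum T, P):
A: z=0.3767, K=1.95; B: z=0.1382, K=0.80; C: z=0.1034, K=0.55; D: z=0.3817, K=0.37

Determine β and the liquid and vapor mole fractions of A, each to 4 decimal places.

β = 0.0861, x_A = 0.3482, y_A = 0.6790

Rachford–Rice: g(β) = Σ zᵢ(Kᵢ−1)/(1+β(Kᵢ−1)) = 0.
Check two-phase: ΣzᵢKᵢ = 1.0432 > 1 and Σzᵢ/Kᵢ = 1.5856 > 1, so g(0) = 0.0432 > 0 and g(1) = -0.5856 < 0.
Iterate (Newton) starting at β = 0.35:
  β = 0.3500: g = -0.12488, g' = -0.4767 → β = 0.0880
  β = 0.0880: g = -0.00093, g' = -0.4878 → β = 0.0861
Converged at β = 0.0861.
Compositions from xᵢ = zᵢ/(1+β(Kᵢ−1)), yᵢ = Kᵢxᵢ:
  A: x = 0.3482, y = 0.6790
  B: x = 0.1406, y = 0.1125
  C: x = 0.1076, y = 0.0592
  D: x = 0.4036, y = 0.1493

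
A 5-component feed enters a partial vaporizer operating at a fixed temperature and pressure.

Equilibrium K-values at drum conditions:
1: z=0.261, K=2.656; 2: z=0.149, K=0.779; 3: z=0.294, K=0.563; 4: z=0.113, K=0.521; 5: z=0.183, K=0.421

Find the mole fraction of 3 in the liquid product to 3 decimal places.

Let ψ = V/F and solve Σ zᵢ(Kᵢ−1)/(1+ψ(Kᵢ−1)) = 0.
g(0) = ΣzᵢKᵢ − 1 = 0.111 and g(1) = 1 − Σzᵢ/Kᵢ = -0.463, so a root lies in (0, 1).
Iterate (Newton) starting at ψ = 0.5:
  ψ = 0.500: g = -0.1853, g' = -0.482 → ψ = 0.115
  ψ = 0.115: g = 0.0230, g' = -0.674 → ψ = 0.149
  ψ = 0.149: g = 0.0007, g' = -0.636 → ψ = 0.150
Converged at ψ = 0.150.
Compositions from xᵢ = zᵢ/(1+ψ(Kᵢ−1)), yᵢ = Kᵢxᵢ:
  1: x = 0.209, y = 0.555
  2: x = 0.154, y = 0.120
  3: x = 0.315, y = 0.177
  4: x = 0.122, y = 0.063
  5: x = 0.200, y = 0.084

x_3 = 0.315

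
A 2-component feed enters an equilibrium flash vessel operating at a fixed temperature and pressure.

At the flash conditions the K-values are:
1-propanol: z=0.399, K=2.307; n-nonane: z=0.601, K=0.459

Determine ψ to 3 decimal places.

Let ψ = V/F and solve Σ zᵢ(Kᵢ−1)/(1+ψ(Kᵢ−1)) = 0.
Feasibility: ΣzᵢKᵢ = 1.196, Σzᵢ/Kᵢ = 1.482 — both > 1, two phases present.
Binary case is linear: z₁(K₁−1)(1+ψ(K₂−1)) + z₂(K₂−1)(1+ψ(K₁−1)) = 0
⇒ ψ = [z₁(K₁−1)+z₂(K₂−1)] / [−(K₁−1)(K₂−1)] = 0.1964/0.7071 = 0.278

ψ = 0.278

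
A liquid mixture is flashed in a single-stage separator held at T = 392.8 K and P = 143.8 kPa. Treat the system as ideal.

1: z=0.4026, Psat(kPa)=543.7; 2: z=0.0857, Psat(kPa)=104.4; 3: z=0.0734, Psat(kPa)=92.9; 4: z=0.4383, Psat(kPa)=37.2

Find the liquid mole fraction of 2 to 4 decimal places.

Raoult's law: Kᵢ = Pᵢˢᵃᵗ/P = Pᵢˢᵃᵗ/143.8.
  K_1 = 543.7/143.8 = 3.780946, K_2 = 104.4/143.8 = 0.726008, K_3 = 92.9/143.8 = 0.646036, K_4 = 37.2/143.8 = 0.258693
Material balance + equilibrium reduce to Σ zᵢ(Kᵢ−1)/(1+V/F(Kᵢ−1)) = 0.
Feasibility: ΣzᵢKᵢ = 1.7452, Σzᵢ/Kᵢ = 2.0324 — both > 1, two phases present.
Iterate (Newton) starting at V/F = 0.5:
  V/F = 0.5000: g = -0.10669, g' = -1.1752 → V/F = 0.4092
  V/F = 0.4092: g = 0.00044, g' = -1.1982 → V/F = 0.4096
Converged at V/F = 0.4096.
Compositions from xᵢ = zᵢ/(1+V/F(Kᵢ−1)), yᵢ = Kᵢxᵢ:
  1: x = 0.1882, y = 0.7116
  2: x = 0.0965, y = 0.0701
  3: x = 0.0858, y = 0.0555
  4: x = 0.6294, y = 0.1628

x_2 = 0.0965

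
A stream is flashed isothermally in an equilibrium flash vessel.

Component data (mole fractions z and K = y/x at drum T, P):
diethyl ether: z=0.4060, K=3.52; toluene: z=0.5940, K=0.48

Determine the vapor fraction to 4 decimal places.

ψ = 0.5451

Rachford–Rice: g(ψ) = Σ zᵢ(Kᵢ−1)/(1+ψ(Kᵢ−1)) = 0.
g(0) = ΣzᵢKᵢ − 1 = 0.7142 and g(1) = 1 − Σzᵢ/Kᵢ = -0.3528, so a root lies in (0, 1).
Binary case is linear: z₁(K₁−1)(1+ψ(K₂−1)) + z₂(K₂−1)(1+ψ(K₁−1)) = 0
⇒ ψ = [z₁(K₁−1)+z₂(K₂−1)] / [−(K₁−1)(K₂−1)] = 0.71424/1.31040 = 0.5451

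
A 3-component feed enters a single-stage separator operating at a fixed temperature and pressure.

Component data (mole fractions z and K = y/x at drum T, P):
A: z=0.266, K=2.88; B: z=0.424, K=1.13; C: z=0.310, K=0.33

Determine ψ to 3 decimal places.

Material balance + equilibrium reduce to Σ zᵢ(Kᵢ−1)/(1+ψ(Kᵢ−1)) = 0.
g(0) = ΣzᵢKᵢ − 1 = 0.347 and g(1) = 1 − Σzᵢ/Kᵢ = -0.407, so a root lies in (0, 1).
Newton–Raphson from ψ = 0.63:
  ψ = 0.630: g = -0.0795, g' = -0.620 → ψ = 0.502
  ψ = 0.502: g = -0.0038, g' = -0.571 → ψ = 0.495
Converged at ψ = 0.495.

ψ = 0.495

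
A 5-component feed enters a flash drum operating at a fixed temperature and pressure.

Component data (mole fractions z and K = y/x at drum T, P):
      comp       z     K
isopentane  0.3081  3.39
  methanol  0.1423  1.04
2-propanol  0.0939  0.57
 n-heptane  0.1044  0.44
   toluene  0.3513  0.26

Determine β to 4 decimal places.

β = 0.2836

Iterate (Newton) starting at β = 0.44:
  β = 0.4400: g = -0.14834, g' = -0.9254 → β = 0.2797
  β = 0.2797: g = 0.00393, g' = -1.0068 → β = 0.2836
Converged at β = 0.2836.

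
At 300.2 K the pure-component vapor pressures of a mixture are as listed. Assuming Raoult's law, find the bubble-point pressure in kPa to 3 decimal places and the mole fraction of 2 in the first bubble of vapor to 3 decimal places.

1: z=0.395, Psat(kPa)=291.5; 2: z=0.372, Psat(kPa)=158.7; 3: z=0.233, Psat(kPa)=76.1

At the bubble point ψ → 0, so ΣzᵢKᵢ = 1 with Kᵢ = Pᵢˢᵃᵗ/P ⇒ P = ΣzᵢPᵢˢᵃᵗ.
P = 0.395·291.5 + 0.372·158.7 + 0.233·76.1 = 191.910 kPa
yᵢ = zᵢPᵢˢᵃᵗ/P ⇒ y_2 = 0.372·158.7/191.910 = 0.308

Pbub = 191.910 kPa, y_2 = 0.308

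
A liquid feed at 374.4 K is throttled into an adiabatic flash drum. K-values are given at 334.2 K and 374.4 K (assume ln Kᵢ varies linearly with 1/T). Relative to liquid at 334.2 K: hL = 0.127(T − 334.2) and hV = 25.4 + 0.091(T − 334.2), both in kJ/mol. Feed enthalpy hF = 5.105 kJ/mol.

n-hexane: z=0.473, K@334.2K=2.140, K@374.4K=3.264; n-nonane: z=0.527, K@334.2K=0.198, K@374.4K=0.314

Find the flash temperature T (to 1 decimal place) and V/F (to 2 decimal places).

Adiabatic flash: solve Rachford–Rice at each trial T, then check hF = ψ·hV(T) + (1−ψ)·hL(T).
  T = 334.2 K: K = (2.140, 0.198), RR gives ψ = 0.127, H_out = 3.238 kJ/mol
  T = 374.4 K: K = (3.264, 0.314), RR gives ψ = 0.457, H_out = 16.045 kJ/mol
  T = 354.3 K: K = (2.675, 0.253), RR gives ψ = 0.318, H_out = 10.405 kJ/mol
  T = 344.2 K: K = (2.399, 0.224), RR gives ψ = 0.233, H_out = 7.106 kJ/mol
  T = 339.2 K: K = (2.268, 0.211), RR gives ψ = 0.184, H_out = 5.269 kJ/mol
  T = 336.7 K: K = (2.203, 0.204), RR gives ψ = 0.157, H_out = 4.281 kJ/mol
  T = 337.9 K: K = (2.234, 0.208), RR gives ψ = 0.170, H_out = 4.762 kJ/mol
Linear interpolation between T = 337.9 (H_out = 4.762) and T = 339.2 (H_out = 5.269) on hF = 5.105 gives T ≈ 338.8 K, at which ψ = 0.18.

T = 338.8 K, V/F = 0.18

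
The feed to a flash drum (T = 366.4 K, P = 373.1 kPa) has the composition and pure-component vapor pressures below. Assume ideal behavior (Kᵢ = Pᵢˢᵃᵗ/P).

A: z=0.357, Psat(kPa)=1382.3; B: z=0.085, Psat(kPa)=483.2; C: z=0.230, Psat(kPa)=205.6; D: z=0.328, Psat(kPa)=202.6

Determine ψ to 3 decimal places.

ψ = 0.671

Raoult's law: Kᵢ = Pᵢˢᵃᵗ/P = Pᵢˢᵃᵗ/373.1.
  K_A = 1382.3/373.1 = 3.70490, K_B = 483.2/373.1 = 1.29510, K_C = 205.6/373.1 = 0.55106, K_D = 202.6/373.1 = 0.54302
Let ψ = V/F and solve Σ zᵢ(Kᵢ−1)/(1+ψ(Kᵢ−1)) = 0.
Check two-phase: ΣzᵢKᵢ = 1.738 > 1 and Σzᵢ/Kᵢ = 1.183 > 1, so g(0) = 0.738 > 0 and g(1) = -0.183 < 0.
Newton iteration, ψ⁰ = 0.5:
  ψ = 0.500: g = 0.1049, g' = -0.670 → ψ = 0.657
  ψ = 0.657: g = 0.0083, g' = -0.577 → ψ = 0.671
Converged at ψ = 0.671.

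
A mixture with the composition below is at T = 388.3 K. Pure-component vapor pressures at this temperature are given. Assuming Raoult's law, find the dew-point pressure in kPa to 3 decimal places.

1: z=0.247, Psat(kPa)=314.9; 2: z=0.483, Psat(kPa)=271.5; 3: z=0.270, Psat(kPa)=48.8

At the dew point ψ → 1, so Σzᵢ/Kᵢ = 1 with Kᵢ = Pᵢˢᵃᵗ/P ⇒ 1/P = Σzᵢ/Pᵢˢᵃᵗ.
1/P = 0.247/314.9 + 0.483/271.5 + 0.270/48.8 = 0.008096 ⇒ P = 123.515 kPa

Pdew = 123.515 kPa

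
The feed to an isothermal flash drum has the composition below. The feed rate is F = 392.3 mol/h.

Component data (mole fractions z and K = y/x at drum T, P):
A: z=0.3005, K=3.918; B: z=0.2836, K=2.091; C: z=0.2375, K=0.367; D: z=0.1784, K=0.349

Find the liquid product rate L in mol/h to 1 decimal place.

L = 125.9 mol/h

Rachford–Rice: g(ψ) = Σ zᵢ(Kᵢ−1)/(1+ψ(Kᵢ−1)) = 0.
g(0) = ΣzᵢKᵢ − 1 = 0.9198 and g(1) = 1 − Σzᵢ/Kᵢ = -0.3706, so a root lies in (0, 1).
Newton–Raphson from ψ = 0.5:
  ψ = 0.5000: g = 0.16465, g' = -0.9344 → ψ = 0.6762
  ψ = 0.6762: g = 0.00265, g' = -0.9334 → ψ = 0.6791
Converged at ψ = 0.6791.
Then V = ψ·F = 0.6791·392.3 = 266.4 mol/h and L = F − V = 125.9 mol/h.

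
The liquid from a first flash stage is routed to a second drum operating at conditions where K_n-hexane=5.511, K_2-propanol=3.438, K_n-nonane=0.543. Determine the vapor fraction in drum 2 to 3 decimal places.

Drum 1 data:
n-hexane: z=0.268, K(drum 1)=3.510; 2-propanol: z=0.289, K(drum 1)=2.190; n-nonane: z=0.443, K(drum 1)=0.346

V/F (drum 2) = 0.373

Drum 1:
Newton iteration, ψ₁⁰ = 0.5:
  ψ₁ = 0.500: g = 0.0834, g' = -0.911 → ψ₁ = 0.592
Converged at ψ₁ = 0.592.
Drum-1 compositions:
  n-hexane: x = 0.108, y = 0.379
  2-propanol: x = 0.170, y = 0.371
  n-nonane: x = 0.723, y = 0.250
Drum-2 feed = drum-1 liquid: z₂ = (0.1079, 0.1696, 0.7225).
Drum 2:
Let ψ₂ = V/F and solve Σ zᵢ(Kᵢ−1)/(1+ψ₂(Kᵢ−1)) = 0.
Check two-phase: ΣzᵢKᵢ = 1.570 > 1 and Σzᵢ/Kᵢ = 1.400 > 1, so g(0) = 0.570 > 0 and g(1) = -0.400 < 0.
Newton–Raphson from ψ₂ = 0.53:
  ψ₂ = 0.530: g = -0.1119, g' = -0.646 → ψ₂ = 0.357
  ψ₂ = 0.357: g = 0.0131, g' = -0.826 → ψ₂ = 0.373
Converged at ψ₂ = 0.373.
  n-hexane: x = 0.040, y = 0.222
  2-propanol: x = 0.089, y = 0.305
  n-nonane: x = 0.871, y = 0.473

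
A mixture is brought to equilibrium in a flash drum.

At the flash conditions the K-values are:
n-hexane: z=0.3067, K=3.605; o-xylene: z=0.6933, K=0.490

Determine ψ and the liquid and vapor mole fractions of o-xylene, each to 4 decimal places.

ψ = 0.3352, x_o-xylene = 0.8363, y_o-xylene = 0.4098

Rachford–Rice: g(ψ) = Σ zᵢ(Kᵢ−1)/(1+ψ(Kᵢ−1)) = 0.
g(0) = ΣzᵢKᵢ − 1 = 0.4454 and g(1) = 1 − Σzᵢ/Kᵢ = -0.5000, so a root lies in (0, 1).
Newton iteration, ψ⁰ = 0.43:
  ψ = 0.4300: g = -0.07607, g' = -0.7589 → ψ = 0.3298
  ψ = 0.3298: g = 0.00470, g' = -0.8628 → ψ = 0.3352
Converged at ψ = 0.3352.
Compositions from xᵢ = zᵢ/(1+ψ(Kᵢ−1)), yᵢ = Kᵢxᵢ:
  n-hexane: x = 0.1637, y = 0.5902
  o-xylene: x = 0.8363, y = 0.4098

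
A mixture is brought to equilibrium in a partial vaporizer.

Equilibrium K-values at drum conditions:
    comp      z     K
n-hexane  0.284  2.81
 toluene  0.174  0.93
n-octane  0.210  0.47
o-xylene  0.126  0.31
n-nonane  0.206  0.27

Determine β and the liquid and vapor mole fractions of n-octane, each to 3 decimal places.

Rachford–Rice: g(β) = Σ zᵢ(Kᵢ−1)/(1+β(Kᵢ−1)) = 0.
g(0) = ΣzᵢKᵢ − 1 = 0.153 and g(1) = 1 − Σzᵢ/Kᵢ = -0.904, so a root lies in (0, 1).
Iterate (Newton) starting at β = 0.5:
  β = 0.500: g = -0.2638, g' = -0.779 → β = 0.161
  β = 0.161: g = -0.0044, g' = -0.846 → β = 0.156
Converged at β = 0.156.
Compositions from xᵢ = zᵢ/(1+β(Kᵢ−1)), yᵢ = Kᵢxᵢ:
  n-hexane: x = 0.221, y = 0.622
  toluene: x = 0.176, y = 0.164
  n-octane: x = 0.229, y = 0.108
  o-xylene: x = 0.141, y = 0.044
  n-nonane: x = 0.232, y = 0.063

β = 0.156, x_n-octane = 0.229, y_n-octane = 0.108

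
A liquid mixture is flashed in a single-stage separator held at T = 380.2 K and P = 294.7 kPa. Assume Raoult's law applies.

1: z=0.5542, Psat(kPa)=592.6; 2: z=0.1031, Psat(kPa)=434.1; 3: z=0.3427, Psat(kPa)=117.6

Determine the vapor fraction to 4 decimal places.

Raoult's law: Kᵢ = Pᵢˢᵃᵗ/P = Pᵢˢᵃᵗ/294.7.
  K_1 = 592.6/294.7 = 2.010859, K_2 = 434.1/294.7 = 1.473023, K_3 = 117.6/294.7 = 0.399050
Rachford–Rice: g(ψ) = Σ zᵢ(Kᵢ−1)/(1+ψ(Kᵢ−1)) = 0.
Check two-phase: ΣzᵢKᵢ = 1.4030 > 1 and Σzᵢ/Kᵢ = 1.2044 > 1, so g(0) = 0.4030 > 0 and g(1) = -0.2044 < 0.
Newton–Raphson from ψ = 0.5:
  ψ = 0.5000: g = 0.11716, g' = -0.5179 → ψ = 0.7262
  ψ = 0.7262: g = -0.00608, g' = -0.5908 → ψ = 0.7159
Converged at ψ = 0.7159.

ψ = 0.7159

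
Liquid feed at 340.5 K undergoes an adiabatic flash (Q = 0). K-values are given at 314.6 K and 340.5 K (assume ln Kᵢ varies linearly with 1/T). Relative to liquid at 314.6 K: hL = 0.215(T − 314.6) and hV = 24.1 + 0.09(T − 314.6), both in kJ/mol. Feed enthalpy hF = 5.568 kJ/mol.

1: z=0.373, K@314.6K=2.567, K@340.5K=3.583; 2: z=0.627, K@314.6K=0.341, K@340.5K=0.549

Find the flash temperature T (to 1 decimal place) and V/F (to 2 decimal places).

T = 317.5 K, V/F = 0.21

Adiabatic flash: solve Rachford–Rice at each trial T, then check hF = ψ·hV(T) + (1−ψ)·hL(T).
  T = 314.6 K: K = (2.567, 0.341), RR gives ψ = 0.166, H_out = 3.998 kJ/mol
  T = 340.5 K: K = (3.583, 0.549), RR gives ψ = 0.584, H_out = 17.759 kJ/mol
  T = 327.6 K: K = (3.055, 0.437), RR gives ψ = 0.358, H_out = 10.832 kJ/mol
  T = 321.1 K: K = (2.805, 0.387), RR gives ψ = 0.261, H_out = 7.481 kJ/mol
  T = 317.9 K: K = (2.687, 0.364), RR gives ψ = 0.215, H_out = 5.793 kJ/mol
  T = 316.2 K: K = (2.625, 0.352), RR gives ψ = 0.190, H_out = 4.877 kJ/mol
Linear interpolation between T = 316.2 (H_out = 4.877) and T = 317.9 (H_out = 5.793) on hF = 5.568 gives T ≈ 317.5 K, at which ψ = 0.21.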